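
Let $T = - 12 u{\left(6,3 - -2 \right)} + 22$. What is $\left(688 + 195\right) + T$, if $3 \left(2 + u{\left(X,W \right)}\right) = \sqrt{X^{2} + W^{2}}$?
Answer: $929 - 4 \sqrt{61} \approx 897.76$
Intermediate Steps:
$u{\left(X,W \right)} = -2 + \frac{\sqrt{W^{2} + X^{2}}}{3}$ ($u{\left(X,W \right)} = -2 + \frac{\sqrt{X^{2} + W^{2}}}{3} = -2 + \frac{\sqrt{W^{2} + X^{2}}}{3}$)
$T = 46 - 4 \sqrt{61}$ ($T = - 12 \left(-2 + \frac{\sqrt{\left(3 - -2\right)^{2} + 6^{2}}}{3}\right) + 22 = - 12 \left(-2 + \frac{\sqrt{\left(3 + 2\right)^{2} + 36}}{3}\right) + 22 = - 12 \left(-2 + \frac{\sqrt{5^{2} + 36}}{3}\right) + 22 = - 12 \left(-2 + \frac{\sqrt{25 + 36}}{3}\right) + 22 = - 12 \left(-2 + \frac{\sqrt{61}}{3}\right) + 22 = \left(24 - 4 \sqrt{61}\right) + 22 = 46 - 4 \sqrt{61} \approx 14.759$)
$\left(688 + 195\right) + T = \left(688 + 195\right) + \left(46 - 4 \sqrt{61}\right) = 883 + \left(46 - 4 \sqrt{61}\right) = 929 - 4 \sqrt{61}$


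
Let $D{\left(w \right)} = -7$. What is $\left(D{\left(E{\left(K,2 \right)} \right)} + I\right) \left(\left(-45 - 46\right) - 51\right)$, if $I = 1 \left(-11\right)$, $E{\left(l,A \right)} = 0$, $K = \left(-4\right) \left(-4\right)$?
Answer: $2556$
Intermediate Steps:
$K = 16$
$I = -11$
$\left(D{\left(E{\left(K,2 \right)} \right)} + I\right) \left(\left(-45 - 46\right) - 51\right) = \left(-7 - 11\right) \left(\left(-45 - 46\right) - 51\right) = - 18 \left(-91 - 51\right) = \left(-18\right) \left(-142\right) = 2556$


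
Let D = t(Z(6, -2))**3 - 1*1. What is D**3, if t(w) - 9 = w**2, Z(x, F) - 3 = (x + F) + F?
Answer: 60712358471127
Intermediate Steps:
Z(x, F) = 3 + x + 2*F (Z(x, F) = 3 + ((x + F) + F) = 3 + ((F + x) + F) = 3 + (x + 2*F) = 3 + x + 2*F)
t(w) = 9 + w**2
D = 39303 (D = (9 + (3 + 6 + 2*(-2))**2)**3 - 1*1 = (9 + (3 + 6 - 4)**2)**3 - 1 = (9 + 5**2)**3 - 1 = (9 + 25)**3 - 1 = 34**3 - 1 = 39304 - 1 = 39303)
D**3 = 39303**3 = 60712358471127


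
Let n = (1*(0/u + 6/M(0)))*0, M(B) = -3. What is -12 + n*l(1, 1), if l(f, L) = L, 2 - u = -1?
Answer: -12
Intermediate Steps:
u = 3 (u = 2 - 1*(-1) = 2 + 1 = 3)
n = 0 (n = (1*(0/3 + 6/(-3)))*0 = (1*(0*(⅓) + 6*(-⅓)))*0 = (1*(0 - 2))*0 = (1*(-2))*0 = -2*0 = 0)
-12 + n*l(1, 1) = -12 + 0*1 = -12 + 0 = -12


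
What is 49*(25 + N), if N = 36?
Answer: 2989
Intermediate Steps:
49*(25 + N) = 49*(25 + 36) = 49*61 = 2989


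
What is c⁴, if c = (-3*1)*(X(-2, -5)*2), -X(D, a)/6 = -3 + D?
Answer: 1049760000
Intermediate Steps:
X(D, a) = 18 - 6*D (X(D, a) = -6*(-3 + D) = 18 - 6*D)
c = -180 (c = (-3*1)*((18 - 6*(-2))*2) = -3*(18 + 12)*2 = -90*2 = -3*60 = -180)
c⁴ = (-180)⁴ = 1049760000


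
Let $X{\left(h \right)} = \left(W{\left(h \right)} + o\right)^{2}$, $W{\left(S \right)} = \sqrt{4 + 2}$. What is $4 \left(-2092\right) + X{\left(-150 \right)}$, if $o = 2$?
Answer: $-8358 + 4 \sqrt{6} \approx -8348.2$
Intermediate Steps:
$W{\left(S \right)} = \sqrt{6}$
$X{\left(h \right)} = \left(2 + \sqrt{6}\right)^{2}$ ($X{\left(h \right)} = \left(\sqrt{6} + 2\right)^{2} = \left(2 + \sqrt{6}\right)^{2}$)
$4 \left(-2092\right) + X{\left(-150 \right)} = 4 \left(-2092\right) + \left(2 + \sqrt{6}\right)^{2} = -8368 + \left(2 + \sqrt{6}\right)^{2}$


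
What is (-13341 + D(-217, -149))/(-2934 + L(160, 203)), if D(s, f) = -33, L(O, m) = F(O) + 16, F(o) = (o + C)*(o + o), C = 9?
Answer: -2229/8527 ≈ -0.26140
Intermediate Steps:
F(o) = 2*o*(9 + o) (F(o) = (o + 9)*(o + o) = (9 + o)*(2*o) = 2*o*(9 + o))
L(O, m) = 16 + 2*O*(9 + O) (L(O, m) = 2*O*(9 + O) + 16 = 16 + 2*O*(9 + O))
(-13341 + D(-217, -149))/(-2934 + L(160, 203)) = (-13341 - 33)/(-2934 + (16 + 2*160*(9 + 160))) = -13374/(-2934 + (16 + 2*160*169)) = -13374/(-2934 + (16 + 54080)) = -13374/(-2934 + 54096) = -13374/51162 = -13374*1/51162 = -2229/8527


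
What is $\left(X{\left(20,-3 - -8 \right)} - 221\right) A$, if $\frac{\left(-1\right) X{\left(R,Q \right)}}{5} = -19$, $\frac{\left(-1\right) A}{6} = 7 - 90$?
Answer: $-62748$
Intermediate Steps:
$A = 498$ ($A = - 6 \left(7 - 90\right) = \left(-6\right) \left(-83\right) = 498$)
$X{\left(R,Q \right)} = 95$ ($X{\left(R,Q \right)} = \left(-5\right) \left(-19\right) = 95$)
$\left(X{\left(20,-3 - -8 \right)} - 221\right) A = \left(95 - 221\right) 498 = \left(-126\right) 498 = -62748$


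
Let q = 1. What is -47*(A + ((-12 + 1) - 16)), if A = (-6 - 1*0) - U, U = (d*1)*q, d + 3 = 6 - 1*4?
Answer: 1504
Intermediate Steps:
d = -1 (d = -3 + (6 - 1*4) = -3 + (6 - 4) = -3 + 2 = -1)
U = -1 (U = -1*1*1 = -1*1 = -1)
A = -5 (A = (-6 - 1*0) - 1*(-1) = (-6 + 0) + 1 = -6 + 1 = -5)
-47*(A + ((-12 + 1) - 16)) = -47*(-5 + ((-12 + 1) - 16)) = -47*(-5 + (-11 - 16)) = -47*(-5 - 27) = -47*(-32) = 1504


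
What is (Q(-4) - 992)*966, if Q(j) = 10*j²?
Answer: -803712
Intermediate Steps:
(Q(-4) - 992)*966 = (10*(-4)² - 992)*966 = (10*16 - 992)*966 = (160 - 992)*966 = -832*966 = -803712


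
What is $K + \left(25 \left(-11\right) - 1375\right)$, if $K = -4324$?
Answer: $-5974$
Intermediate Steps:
$K + \left(25 \left(-11\right) - 1375\right) = -4324 + \left(25 \left(-11\right) - 1375\right) = -4324 - 1650 = -5974$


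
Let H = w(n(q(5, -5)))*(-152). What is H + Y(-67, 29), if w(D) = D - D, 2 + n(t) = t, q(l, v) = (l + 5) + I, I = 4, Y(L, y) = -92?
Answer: -92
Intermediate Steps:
q(l, v) = 9 + l (q(l, v) = (l + 5) + 4 = (5 + l) + 4 = 9 + l)
n(t) = -2 + t
w(D) = 0
H = 0 (H = 0*(-152) = 0)
H + Y(-67, 29) = 0 - 92 = -92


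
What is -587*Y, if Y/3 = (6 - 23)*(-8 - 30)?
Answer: -1137606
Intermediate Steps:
Y = 1938 (Y = 3*((6 - 23)*(-8 - 30)) = 3*(-17*(-38)) = 3*646 = 1938)
-587*Y = -587*1938 = -1137606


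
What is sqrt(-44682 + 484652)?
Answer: sqrt(439970) ≈ 663.30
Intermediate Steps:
sqrt(-44682 + 484652) = sqrt(439970)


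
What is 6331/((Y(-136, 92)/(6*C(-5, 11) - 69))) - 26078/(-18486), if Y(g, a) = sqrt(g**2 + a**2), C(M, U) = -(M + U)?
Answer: 1003/711 - 132951*sqrt(1685)/1348 ≈ -4047.2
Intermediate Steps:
C(M, U) = -M - U
Y(g, a) = sqrt(a**2 + g**2)
6331/((Y(-136, 92)/(6*C(-5, 11) - 69))) - 26078/(-18486) = 6331/((sqrt(92**2 + (-136)**2)/(6*(-1*(-5) - 1*11) - 69))) - 26078/(-18486) = 6331/((sqrt(8464 + 18496)/(6*(5 - 11) - 69))) - 26078*(-1/18486) = 6331/((sqrt(26960)/(6*(-6) - 69))) + 1003/711 = 6331/(((4*sqrt(1685))/(-36 - 69))) + 1003/711 = 6331/(((4*sqrt(1685))/(-105))) + 1003/711 = 6331/(((4*sqrt(1685))*(-1/105))) + 1003/711 = 6331/((-4*sqrt(1685)/105)) + 1003/711 = 6331*(-21*sqrt(1685)/1348) + 1003/711 = -132951*sqrt(1685)/1348 + 1003/711 = 1003/711 - 132951*sqrt(1685)/1348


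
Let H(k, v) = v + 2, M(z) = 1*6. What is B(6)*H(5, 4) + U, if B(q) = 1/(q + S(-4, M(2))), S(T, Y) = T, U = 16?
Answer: 19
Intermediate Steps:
M(z) = 6
H(k, v) = 2 + v
B(q) = 1/(-4 + q) (B(q) = 1/(q - 4) = 1/(-4 + q))
B(6)*H(5, 4) + U = (2 + 4)/(-4 + 6) + 16 = 6/2 + 16 = (½)*6 + 16 = 3 + 16 = 19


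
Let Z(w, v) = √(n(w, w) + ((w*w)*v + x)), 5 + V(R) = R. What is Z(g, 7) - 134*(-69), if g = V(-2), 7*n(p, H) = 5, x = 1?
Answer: 9246 + √16891/7 ≈ 9264.6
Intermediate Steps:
V(R) = -5 + R
n(p, H) = 5/7 (n(p, H) = (⅐)*5 = 5/7)
g = -7 (g = -5 - 2 = -7)
Z(w, v) = √(12/7 + v*w²) (Z(w, v) = √(5/7 + ((w*w)*v + 1)) = √(5/7 + (w²*v + 1)) = √(5/7 + (v*w² + 1)) = √(5/7 + (1 + v*w²)) = √(12/7 + v*w²))
Z(g, 7) - 134*(-69) = √(84 + 49*7*(-7)²)/7 - 134*(-69) = √(84 + 49*7*49)/7 + 9246 = √(84 + 16807)/7 + 9246 = √16891/7 + 9246 = 9246 + √16891/7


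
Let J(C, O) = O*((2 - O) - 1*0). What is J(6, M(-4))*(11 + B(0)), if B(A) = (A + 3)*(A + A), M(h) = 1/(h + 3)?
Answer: -33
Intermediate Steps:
M(h) = 1/(3 + h)
B(A) = 2*A*(3 + A) (B(A) = (3 + A)*(2*A) = 2*A*(3 + A))
J(C, O) = O*(2 - O) (J(C, O) = O*((2 - O) + 0) = O*(2 - O))
J(6, M(-4))*(11 + B(0)) = ((2 - 1/(3 - 4))/(3 - 4))*(11 + 2*0*(3 + 0)) = ((2 - 1/(-1))/(-1))*(11 + 2*0*3) = (-(2 - 1*(-1)))*(11 + 0) = -(2 + 1)*11 = -1*3*11 = -3*11 = -33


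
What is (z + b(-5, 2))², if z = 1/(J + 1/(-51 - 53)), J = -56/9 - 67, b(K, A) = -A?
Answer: 19051176676/4698417025 ≈ 4.0548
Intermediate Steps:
J = -659/9 (J = -56*⅑ - 67 = -56/9 - 67 = -659/9 ≈ -73.222)
z = -936/68545 (z = 1/(-659/9 + 1/(-51 - 53)) = 1/(-659/9 + 1/(-104)) = 1/(-659/9 - 1/104) = 1/(-68545/936) = -936/68545 ≈ -0.013655)
(z + b(-5, 2))² = (-936/68545 - 1*2)² = (-936/68545 - 2)² = (-138026/68545)² = 19051176676/4698417025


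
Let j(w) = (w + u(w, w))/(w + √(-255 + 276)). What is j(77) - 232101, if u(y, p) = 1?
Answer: -97946193/422 - 39*√21/2954 ≈ -2.3210e+5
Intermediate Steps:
j(w) = (1 + w)/(w + √21) (j(w) = (w + 1)/(w + √(-255 + 276)) = (1 + w)/(w + √21))
j(77) - 232101 = (1 + 77)/(77 + √21) - 232101 = 78/(77 + √21) - 232101 = -232101 + 78/(77 + √21)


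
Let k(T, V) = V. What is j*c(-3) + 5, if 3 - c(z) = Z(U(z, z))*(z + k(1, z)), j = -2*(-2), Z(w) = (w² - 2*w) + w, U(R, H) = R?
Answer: 305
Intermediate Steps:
Z(w) = w² - w
j = 4
c(z) = 3 - 2*z²*(-1 + z) (c(z) = 3 - z*(-1 + z)*(z + z) = 3 - z*(-1 + z)*2*z = 3 - 2*z²*(-1 + z))
j*c(-3) + 5 = 4*(3 + 2*(-3)²*(1 - 1*(-3))) + 5 = 4*(3 + 2*9*(1 + 3)) + 5 = 4*(3 + 2*9*4) + 5 = 4*(3 + 72) + 5 = 4*75 + 5 = 300 + 5 = 305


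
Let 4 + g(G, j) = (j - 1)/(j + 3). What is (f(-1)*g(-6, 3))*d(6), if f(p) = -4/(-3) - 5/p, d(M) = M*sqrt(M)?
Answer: -418*sqrt(6)/3 ≈ -341.30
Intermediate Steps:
d(M) = M**(3/2)
f(p) = 4/3 - 5/p (f(p) = -4*(-1/3) - 5/p = 4/3 - 5/p)
g(G, j) = -4 + (-1 + j)/(3 + j) (g(G, j) = -4 + (j - 1)/(j + 3) = -4 + (-1 + j)/(3 + j))
(f(-1)*g(-6, 3))*d(6) = ((4/3 - 5/(-1))*((-13 - 3*3)/(3 + 3)))*6**(3/2) = ((4/3 - 5*(-1))*((-13 - 9)/6))*(6*sqrt(6)) = ((4/3 + 5)*((1/6)*(-22)))*(6*sqrt(6)) = ((19/3)*(-11/3))*(6*sqrt(6)) = -418*sqrt(6)/3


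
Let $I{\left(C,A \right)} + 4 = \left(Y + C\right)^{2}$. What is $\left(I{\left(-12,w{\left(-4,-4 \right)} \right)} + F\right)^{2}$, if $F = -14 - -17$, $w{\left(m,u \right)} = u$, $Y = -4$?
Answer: $65025$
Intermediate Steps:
$I{\left(C,A \right)} = -4 + \left(-4 + C\right)^{2}$
$F = 3$ ($F = -14 + 17 = 3$)
$\left(I{\left(-12,w{\left(-4,-4 \right)} \right)} + F\right)^{2} = \left(\left(-4 + \left(-4 - 12\right)^{2}\right) + 3\right)^{2} = \left(\left(-4 + \left(-16\right)^{2}\right) + 3\right)^{2} = \left(\left(-4 + 256\right) + 3\right)^{2} = \left(252 + 3\right)^{2} = 255^{2} = 65025$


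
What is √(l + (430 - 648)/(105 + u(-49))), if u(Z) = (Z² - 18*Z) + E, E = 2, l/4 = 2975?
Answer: √34188812745/1695 ≈ 109.09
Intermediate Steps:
l = 11900 (l = 4*2975 = 11900)
u(Z) = 2 + Z² - 18*Z (u(Z) = (Z² - 18*Z) + 2 = 2 + Z² - 18*Z)
√(l + (430 - 648)/(105 + u(-49))) = √(11900 + (430 - 648)/(105 + (2 + (-49)² - 18*(-49)))) = √(11900 - 218/(105 + (2 + 2401 + 882))) = √(11900 - 218/(105 + 3285)) = √(11900 - 218/3390) = √(11900 - 218*1/3390) = √(11900 - 109/1695) = √(20170391/1695) = √34188812745/1695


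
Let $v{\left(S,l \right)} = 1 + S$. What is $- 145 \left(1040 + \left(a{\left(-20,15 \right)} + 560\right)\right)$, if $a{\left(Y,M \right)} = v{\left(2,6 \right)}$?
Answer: $-232435$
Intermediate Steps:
$a{\left(Y,M \right)} = 3$ ($a{\left(Y,M \right)} = 1 + 2 = 3$)
$- 145 \left(1040 + \left(a{\left(-20,15 \right)} + 560\right)\right) = - 145 \left(1040 + \left(3 + 560\right)\right) = - 145 \left(1040 + 563\right) = \left(-145\right) 1603 = -232435$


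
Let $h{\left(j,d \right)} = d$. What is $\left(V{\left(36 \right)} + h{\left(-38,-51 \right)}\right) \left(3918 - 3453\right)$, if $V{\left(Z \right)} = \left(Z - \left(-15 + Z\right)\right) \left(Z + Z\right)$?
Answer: $478485$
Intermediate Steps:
$V{\left(Z \right)} = 30 Z$ ($V{\left(Z \right)} = 15 \cdot 2 Z = 30 Z$)
$\left(V{\left(36 \right)} + h{\left(-38,-51 \right)}\right) \left(3918 - 3453\right) = \left(30 \cdot 36 - 51\right) \left(3918 - 3453\right) = \left(1080 - 51\right) 465 = 1029 \cdot 465 = 478485$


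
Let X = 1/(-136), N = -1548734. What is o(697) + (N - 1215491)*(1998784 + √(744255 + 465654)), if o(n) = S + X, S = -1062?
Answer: -751412063670833/136 - 2764225*√1209909 ≈ -5.5281e+12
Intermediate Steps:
X = -1/136 ≈ -0.0073529
o(n) = -144433/136 (o(n) = -1062 - 1/136 = -144433/136)
o(697) + (N - 1215491)*(1998784 + √(744255 + 465654)) = -144433/136 + (-1548734 - 1215491)*(1998784 + √(744255 + 465654)) = -144433/136 - 2764225*(1998784 + √1209909) = -144433/136 + (-5525088702400 - 2764225*√1209909) = -751412063670833/136 - 2764225*√1209909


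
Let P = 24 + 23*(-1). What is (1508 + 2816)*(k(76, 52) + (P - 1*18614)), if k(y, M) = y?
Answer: -80153988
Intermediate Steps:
P = 1 (P = 24 - 23 = 1)
(1508 + 2816)*(k(76, 52) + (P - 1*18614)) = (1508 + 2816)*(76 + (1 - 1*18614)) = 4324*(76 + (1 - 18614)) = 4324*(76 - 18613) = 4324*(-18537) = -80153988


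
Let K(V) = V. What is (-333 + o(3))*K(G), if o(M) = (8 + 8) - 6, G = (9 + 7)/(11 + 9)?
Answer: -1292/5 ≈ -258.40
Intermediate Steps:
G = ⅘ (G = 16/20 = 16*(1/20) = ⅘ ≈ 0.80000)
o(M) = 10 (o(M) = 16 - 6 = 10)
(-333 + o(3))*K(G) = (-333 + 10)*(⅘) = -323*⅘ = -1292/5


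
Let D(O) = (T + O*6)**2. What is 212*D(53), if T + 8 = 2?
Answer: 20636928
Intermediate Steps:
T = -6 (T = -8 + 2 = -6)
D(O) = (-6 + 6*O)**2 (D(O) = (-6 + O*6)**2 = (-6 + 6*O)**2)
212*D(53) = 212*(36*(-1 + 53)**2) = 212*(36*52**2) = 212*(36*2704) = 212*97344 = 20636928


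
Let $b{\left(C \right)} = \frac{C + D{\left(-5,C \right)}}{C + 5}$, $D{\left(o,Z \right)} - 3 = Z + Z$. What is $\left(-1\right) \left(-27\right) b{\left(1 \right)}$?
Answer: $27$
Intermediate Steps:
$D{\left(o,Z \right)} = 3 + 2 Z$ ($D{\left(o,Z \right)} = 3 + \left(Z + Z\right) = 3 + 2 Z$)
$b{\left(C \right)} = \frac{3 + 3 C}{5 + C}$ ($b{\left(C \right)} = \frac{C + \left(3 + 2 C\right)}{C + 5} = \frac{3 + 3 C}{5 + C}$)
$\left(-1\right) \left(-27\right) b{\left(1 \right)} = \left(-1\right) \left(-27\right) \frac{3 \left(1 + 1\right)}{5 + 1} = 27 \cdot 3 \cdot \frac{1}{6} \cdot 2 = 27 \cdot 1 = 27$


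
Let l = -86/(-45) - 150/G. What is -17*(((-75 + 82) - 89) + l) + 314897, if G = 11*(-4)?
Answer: 313038551/990 ≈ 3.1620e+5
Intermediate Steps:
G = -44
l = 5267/990 (l = -86/(-45) - 150/(-44) = -86*(-1/45) - 150*(-1/44) = 86/45 + 75/22 = 5267/990 ≈ 5.3202)
-17*(((-75 + 82) - 89) + l) + 314897 = -17*(((-75 + 82) - 89) + 5267/990) + 314897 = -17*((7 - 89) + 5267/990) + 314897 = -17*(-82 + 5267/990) + 314897 = -17*(-75913/990) + 314897 = 1290521/990 + 314897 = 313038551/990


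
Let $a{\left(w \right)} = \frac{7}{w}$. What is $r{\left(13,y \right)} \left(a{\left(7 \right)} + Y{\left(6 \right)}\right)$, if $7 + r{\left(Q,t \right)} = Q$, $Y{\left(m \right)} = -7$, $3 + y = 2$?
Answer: $-36$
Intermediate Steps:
$y = -1$ ($y = -3 + 2 = -1$)
$r{\left(Q,t \right)} = -7 + Q$
$r{\left(13,y \right)} \left(a{\left(7 \right)} + Y{\left(6 \right)}\right) = \left(-7 + 13\right) \left(\frac{7}{7} - 7\right) = 6 \left(7 \cdot \frac{1}{7} - 7\right) = 6 \left(1 - 7\right) = 6 \left(-6\right) = -36$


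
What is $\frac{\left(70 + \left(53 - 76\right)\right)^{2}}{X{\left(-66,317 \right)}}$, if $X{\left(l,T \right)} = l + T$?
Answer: $\frac{2209}{251} \approx 8.8008$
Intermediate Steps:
$X{\left(l,T \right)} = T + l$
$\frac{\left(70 + \left(53 - 76\right)\right)^{2}}{X{\left(-66,317 \right)}} = \frac{\left(70 + \left(53 - 76\right)\right)^{2}}{317 - 66} = \frac{\left(70 - 23\right)^{2}}{251} = 47^{2} \cdot \frac{1}{251} = 2209 \cdot \frac{1}{251} = \frac{2209}{251}$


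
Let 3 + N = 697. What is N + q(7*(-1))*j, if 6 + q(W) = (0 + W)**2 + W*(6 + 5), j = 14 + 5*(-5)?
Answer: 1068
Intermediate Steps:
N = 694 (N = -3 + 697 = 694)
j = -11 (j = 14 - 25 = -11)
q(W) = -6 + W**2 + 11*W (q(W) = -6 + ((0 + W)**2 + W*(6 + 5)) = -6 + (W**2 + W*11) = -6 + (W**2 + 11*W) = -6 + W**2 + 11*W)
N + q(7*(-1))*j = 694 + (-6 + (7*(-1))**2 + 11*(7*(-1)))*(-11) = 694 + (-6 + (-7)**2 + 11*(-7))*(-11) = 694 + (-6 + 49 - 77)*(-11) = 694 - 34*(-11) = 694 + 374 = 1068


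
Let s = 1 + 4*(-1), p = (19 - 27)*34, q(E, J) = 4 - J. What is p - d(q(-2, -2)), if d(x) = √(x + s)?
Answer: -272 - √3 ≈ -273.73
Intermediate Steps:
p = -272 (p = -8*34 = -272)
s = -3 (s = 1 - 4 = -3)
d(x) = √(-3 + x) (d(x) = √(x - 3) = √(-3 + x))
p - d(q(-2, -2)) = -272 - √(-3 + (4 - 1*(-2))) = -272 - √(-3 + (4 + 2)) = -272 - √(-3 + 6) = -272 - √3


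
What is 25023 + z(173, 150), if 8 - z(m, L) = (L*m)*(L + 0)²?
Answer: -583849969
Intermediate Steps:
z(m, L) = 8 - m*L³ (z(m, L) = 8 - L*m*(L + 0)² = 8 - L*m*L² = 8 - m*L³)
25023 + z(173, 150) = 25023 + (8 - 1*173*150³) = 25023 + (8 - 1*173*3375000) = 25023 + (8 - 583875000) = 25023 - 583874992 = -583849969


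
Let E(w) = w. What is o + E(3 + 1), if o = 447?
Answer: 451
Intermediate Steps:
o + E(3 + 1) = 447 + (3 + 1) = 447 + 4 = 451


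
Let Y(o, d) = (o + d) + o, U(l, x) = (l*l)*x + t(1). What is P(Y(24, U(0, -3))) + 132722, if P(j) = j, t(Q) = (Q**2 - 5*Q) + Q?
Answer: 132767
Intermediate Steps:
t(Q) = Q**2 - 4*Q
U(l, x) = -3 + x*l**2 (U(l, x) = (l*l)*x + 1*(-4 + 1) = l**2*x + 1*(-3) = x*l**2 - 3 = -3 + x*l**2)
Y(o, d) = d + 2*o (Y(o, d) = (d + o) + o = d + 2*o)
P(Y(24, U(0, -3))) + 132722 = ((-3 - 3*0**2) + 2*24) + 132722 = ((-3 - 3*0) + 48) + 132722 = ((-3 + 0) + 48) + 132722 = (-3 + 48) + 132722 = 45 + 132722 = 132767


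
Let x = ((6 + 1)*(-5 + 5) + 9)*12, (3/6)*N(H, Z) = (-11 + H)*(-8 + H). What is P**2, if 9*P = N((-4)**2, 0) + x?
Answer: 35344/81 ≈ 436.35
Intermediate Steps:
N(H, Z) = 2*(-11 + H)*(-8 + H) (N(H, Z) = 2*((-11 + H)*(-8 + H)) = 2*(-11 + H)*(-8 + H))
x = 108 (x = (7*0 + 9)*12 = (0 + 9)*12 = 9*12 = 108)
P = 188/9 (P = ((176 - 38*(-4)**2 + 2*((-4)**2)**2) + 108)/9 = ((176 - 38*16 + 2*16**2) + 108)/9 = ((176 - 608 + 2*256) + 108)/9 = ((176 - 608 + 512) + 108)/9 = (80 + 108)/9 = (1/9)*188 = 188/9 ≈ 20.889)
P**2 = (188/9)**2 = 35344/81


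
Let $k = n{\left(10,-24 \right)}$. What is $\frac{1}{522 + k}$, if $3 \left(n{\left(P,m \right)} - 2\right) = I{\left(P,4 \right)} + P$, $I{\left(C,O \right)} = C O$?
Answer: $\frac{3}{1622} \approx 0.0018496$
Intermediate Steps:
$n{\left(P,m \right)} = 2 + \frac{5 P}{3}$ ($n{\left(P,m \right)} = 2 + \frac{P 4 + P}{3} = 2 + \frac{4 P + P}{3} = 2 + \frac{5 P}{3}$)
$k = \frac{56}{3}$ ($k = 2 + \frac{5}{3} \cdot 10 = 2 + \frac{50}{3} = \frac{56}{3} \approx 18.667$)
$\frac{1}{522 + k} = \frac{1}{522 + \frac{56}{3}} = \frac{1}{\frac{1622}{3}} = \frac{3}{1622}$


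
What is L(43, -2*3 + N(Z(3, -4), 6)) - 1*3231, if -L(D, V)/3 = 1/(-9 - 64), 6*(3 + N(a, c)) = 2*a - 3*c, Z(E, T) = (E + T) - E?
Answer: -235860/73 ≈ -3231.0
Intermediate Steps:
Z(E, T) = T
N(a, c) = -3 - c/2 + a/3 (N(a, c) = -3 + (2*a - 3*c)/6 = -3 + (-3*c + 2*a)/6 = -3 + (-c/2 + a/3) = -3 - c/2 + a/3)
L(D, V) = 3/73 (L(D, V) = -3/(-9 - 64) = -3/(-73) = -3*(-1/73) = 3/73)
L(43, -2*3 + N(Z(3, -4), 6)) - 1*3231 = 3/73 - 1*3231 = 3/73 - 3231 = -235860/73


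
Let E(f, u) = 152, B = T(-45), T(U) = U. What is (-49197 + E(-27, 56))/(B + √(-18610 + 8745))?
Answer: 441405/2378 + 9809*I*√9865/2378 ≈ 185.62 + 409.7*I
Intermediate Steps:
B = -45
(-49197 + E(-27, 56))/(B + √(-18610 + 8745)) = (-49197 + 152)/(-45 + √(-18610 + 8745)) = -49045/(-45 + √(-9865)) = -49045/(-45 + I*√9865)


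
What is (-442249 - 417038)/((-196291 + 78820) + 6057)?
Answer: 286429/37138 ≈ 7.7126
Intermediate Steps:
(-442249 - 417038)/((-196291 + 78820) + 6057) = -859287/(-117471 + 6057) = -859287/(-111414) = -859287*(-1/111414) = 286429/37138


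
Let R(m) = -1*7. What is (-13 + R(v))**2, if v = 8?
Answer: 400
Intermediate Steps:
R(m) = -7
(-13 + R(v))**2 = (-13 - 7)**2 = (-20)**2 = 400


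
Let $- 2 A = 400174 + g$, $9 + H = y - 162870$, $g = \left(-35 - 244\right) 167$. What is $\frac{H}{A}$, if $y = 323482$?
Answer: $- \frac{321206}{353581} \approx -0.90844$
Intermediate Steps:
$g = -46593$ ($g = \left(-279\right) 167 = -46593$)
$H = 160603$ ($H = -9 + \left(323482 - 162870\right) = -9 + 160612 = 160603$)
$A = - \frac{353581}{2}$ ($A = - \frac{400174 - 46593}{2} = \left(- \frac{1}{2}\right) 353581 = - \frac{353581}{2} \approx -1.7679 \cdot 10^{5}$)
$\frac{H}{A} = \frac{160603}{- \frac{353581}{2}} = 160603 \left(- \frac{2}{353581}\right) = - \frac{321206}{353581}$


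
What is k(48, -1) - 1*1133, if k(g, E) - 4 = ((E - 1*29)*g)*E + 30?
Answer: 341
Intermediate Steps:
k(g, E) = 34 + E*g*(-29 + E) (k(g, E) = 4 + (((E - 1*29)*g)*E + 30) = 4 + (((E - 29)*g)*E + 30) = 4 + (((-29 + E)*g)*E + 30) = 4 + ((g*(-29 + E))*E + 30) = 4 + (E*g*(-29 + E) + 30) = 4 + (30 + E*g*(-29 + E)) = 34 + E*g*(-29 + E))
k(48, -1) - 1*1133 = (34 + 48*(-1)² - 29*(-1)*48) - 1*1133 = (34 + 48*1 + 1392) - 1133 = (34 + 48 + 1392) - 1133 = 1474 - 1133 = 341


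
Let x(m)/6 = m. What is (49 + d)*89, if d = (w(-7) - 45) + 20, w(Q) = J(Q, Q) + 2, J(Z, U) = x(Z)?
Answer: -1424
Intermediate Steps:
x(m) = 6*m
J(Z, U) = 6*Z
w(Q) = 2 + 6*Q (w(Q) = 6*Q + 2 = 2 + 6*Q)
d = -65 (d = ((2 + 6*(-7)) - 45) + 20 = ((2 - 42) - 45) + 20 = (-40 - 45) + 20 = -85 + 20 = -65)
(49 + d)*89 = (49 - 65)*89 = -16*89 = -1424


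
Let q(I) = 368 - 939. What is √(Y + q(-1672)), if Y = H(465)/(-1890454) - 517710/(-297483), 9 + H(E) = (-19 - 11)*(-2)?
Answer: I*√20004351794259970535336870/187459309094 ≈ 23.859*I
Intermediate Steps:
H(E) = 51 (H(E) = -9 + (-19 - 11)*(-2) = -9 - 30*(-2) = -9 + 60 = 51)
q(I) = -571
Y = 326230589569/187459309094 (Y = 51/(-1890454) - 517710/(-297483) = 51*(-1/1890454) - 517710*(-1/297483) = -51/1890454 + 172570/99161 = 326230589569/187459309094 ≈ 1.7403)
√(Y + q(-1672)) = √(326230589569/187459309094 - 571) = √(-106713034903105/187459309094) = I*√20004351794259970535336870/187459309094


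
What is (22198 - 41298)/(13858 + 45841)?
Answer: -19100/59699 ≈ -0.31994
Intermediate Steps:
(22198 - 41298)/(13858 + 45841) = -19100/59699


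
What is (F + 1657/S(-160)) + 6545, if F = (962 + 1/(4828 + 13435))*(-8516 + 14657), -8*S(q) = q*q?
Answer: 345634540368609/58441600 ≈ 5.9142e+6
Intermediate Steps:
S(q) = -q²/8 (S(q) = -q*q/8 = -q²/8)
F = 107891271987/18263 (F = (962 + 1/18263)*6141 = (17569007/18263)*6141 = 107891271987/18263 ≈ 5.9076e+6)
(F + 1657/S(-160)) + 6545 = (107891271987/18263 + 1657/((-⅛*(-160)²))) + 6545 = (107891271987/18263 + 1657/((-⅛*25600))) + 6545 = (107891271987/18263 + 1657/(-3200)) + 6545 = (107891271987/18263 + 1657*(-1/3200)) + 6545 = (107891271987/18263 - 1657/3200) + 6545 = 345252040096609/58441600 + 6545 = 345634540368609/58441600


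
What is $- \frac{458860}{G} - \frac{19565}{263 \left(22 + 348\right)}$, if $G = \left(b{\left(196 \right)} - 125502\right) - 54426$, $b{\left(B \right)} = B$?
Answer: $\frac{2056760501}{874486046} \approx 2.352$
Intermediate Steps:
$G = -179732$ ($G = \left(196 - 125502\right) - 54426 = -125306 - 54426 = -179732$)
$- \frac{458860}{G} - \frac{19565}{263 \left(22 + 348\right)} = - \frac{458860}{-179732} - \frac{19565}{263 \left(22 + 348\right)} = \left(-458860\right) \left(- \frac{1}{179732}\right) - \frac{19565}{263 \cdot 370} = \frac{114715}{44933} - \frac{19565}{97310} = \frac{114715}{44933} - \frac{3913}{19462} = \frac{2056760501}{874486046}$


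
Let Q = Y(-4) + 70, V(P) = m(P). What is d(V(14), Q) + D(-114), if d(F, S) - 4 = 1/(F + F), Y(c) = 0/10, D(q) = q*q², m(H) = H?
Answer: -41483119/28 ≈ -1.4815e+6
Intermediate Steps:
V(P) = P
D(q) = q³
Y(c) = 0 (Y(c) = 0*(⅒) = 0)
Q = 70 (Q = 0 + 70 = 70)
d(F, S) = 4 + 1/(2*F) (d(F, S) = 4 + 1/(F + F) = 4 + 1/(2*F))
d(V(14), Q) + D(-114) = (4 + (½)/14) + (-114)³ = (4 + (½)*(1/14)) - 1481544 = (4 + 1/28) - 1481544 = 113/28 - 1481544 = -41483119/28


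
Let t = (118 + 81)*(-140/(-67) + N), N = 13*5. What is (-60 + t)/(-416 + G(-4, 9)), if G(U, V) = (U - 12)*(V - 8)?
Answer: -890485/28944 ≈ -30.766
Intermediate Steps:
N = 65
G(U, V) = (-12 + U)*(-8 + V)
t = 894505/67 (t = (118 + 81)*(-140/(-67) + 65) = 199*(-140*(-1/67) + 65) = 199*(140/67 + 65) = 199*(4495/67) = 894505/67 ≈ 13351.)
(-60 + t)/(-416 + G(-4, 9)) = (-60 + 894505/67)/(-416 + (96 - 12*9 - 8*(-4) - 4*9)) = 890485/(67*(-416 + (96 - 108 + 32 - 36))) = 890485/(67*(-416 - 16)) = (890485/67)/(-432) = (890485/67)*(-1/432) = -890485/28944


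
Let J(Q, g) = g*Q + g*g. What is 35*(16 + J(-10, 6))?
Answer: -280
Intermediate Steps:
J(Q, g) = g² + Q*g (J(Q, g) = Q*g + g² = g² + Q*g)
35*(16 + J(-10, 6)) = 35*(16 + 6*(-10 + 6)) = 35*(16 + 6*(-4)) = 35*(16 - 24) = 35*(-8) = -280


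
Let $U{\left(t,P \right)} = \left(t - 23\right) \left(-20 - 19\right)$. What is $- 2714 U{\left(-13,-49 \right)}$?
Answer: $-3810456$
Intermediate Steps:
$U{\left(t,P \right)} = 897 - 39 t$ ($U{\left(t,P \right)} = \left(-23 + t\right) \left(-39\right) = 897 - 39 t$)
$- 2714 U{\left(-13,-49 \right)} = - 2714 \left(897 - -507\right) = - 2714 \left(897 + 507\right) = \left(-2714\right) 1404 = -3810456$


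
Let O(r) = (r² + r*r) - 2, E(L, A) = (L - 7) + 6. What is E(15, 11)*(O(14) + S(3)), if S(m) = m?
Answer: 5502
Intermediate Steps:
E(L, A) = -1 + L (E(L, A) = (-7 + L) + 6 = -1 + L)
O(r) = -2 + 2*r² (O(r) = (r² + r²) - 2 = 2*r² - 2 = -2 + 2*r²)
E(15, 11)*(O(14) + S(3)) = (-1 + 15)*((-2 + 2*14²) + 3) = 14*((-2 + 2*196) + 3) = 14*((-2 + 392) + 3) = 14*(390 + 3) = 14*393 = 5502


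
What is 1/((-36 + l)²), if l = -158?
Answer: 1/37636 ≈ 2.6570e-5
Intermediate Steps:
1/((-36 + l)²) = 1/((-36 - 158)²) = 1/((-194)²) = 1/37636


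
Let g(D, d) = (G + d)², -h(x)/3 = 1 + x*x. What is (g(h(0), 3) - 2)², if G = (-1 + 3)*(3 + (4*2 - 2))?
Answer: 192721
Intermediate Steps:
h(x) = -3 - 3*x² (h(x) = -3*(1 + x*x) = -3*(1 + x²) = -3 - 3*x²)
G = 18 (G = 2*(3 + (8 - 2)) = 2*(3 + 6) = 2*9 = 18)
g(D, d) = (18 + d)²
(g(h(0), 3) - 2)² = ((18 + 3)² - 2)² = (21² - 2)² = (441 - 2)² = 439² = 192721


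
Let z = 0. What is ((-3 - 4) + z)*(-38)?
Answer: 266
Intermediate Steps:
((-3 - 4) + z)*(-38) = ((-3 - 4) + 0)*(-38) = (-7 + 0)*(-38) = -7*(-38) = 266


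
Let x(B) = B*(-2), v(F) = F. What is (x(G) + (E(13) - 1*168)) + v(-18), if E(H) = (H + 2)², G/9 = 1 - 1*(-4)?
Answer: -51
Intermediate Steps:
G = 45 (G = 9*(1 - 1*(-4)) = 9*(1 + 4) = 9*5 = 45)
E(H) = (2 + H)²
x(B) = -2*B
(x(G) + (E(13) - 1*168)) + v(-18) = (-2*45 + ((2 + 13)² - 1*168)) - 18 = (-90 + (15² - 168)) - 18 = (-90 + (225 - 168)) - 18 = (-90 + 57) - 18 = -33 - 18 = -51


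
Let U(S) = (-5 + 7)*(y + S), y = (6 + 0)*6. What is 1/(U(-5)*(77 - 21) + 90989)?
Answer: 1/94461 ≈ 1.0586e-5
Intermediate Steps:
y = 36 (y = 6*6 = 36)
U(S) = 72 + 2*S (U(S) = (-5 + 7)*(36 + S) = 2*(36 + S) = 72 + 2*S)
1/(U(-5)*(77 - 21) + 90989) = 1/((72 + 2*(-5))*(77 - 21) + 90989) = 1/((72 - 10)*56 + 90989) = 1/(62*56 + 90989) = 1/(3472 + 90989) = 1/94461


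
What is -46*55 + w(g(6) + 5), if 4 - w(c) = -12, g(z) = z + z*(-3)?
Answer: -2514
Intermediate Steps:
g(z) = -2*z (g(z) = z - 3*z = -2*z)
w(c) = 16 (w(c) = 4 - 1*(-12) = 4 + 12 = 16)
-46*55 + w(g(6) + 5) = -46*55 + 16 = -2530 + 16 = -2514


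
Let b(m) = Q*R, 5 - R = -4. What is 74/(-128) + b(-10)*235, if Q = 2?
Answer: 270683/64 ≈ 4229.4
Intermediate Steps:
R = 9 (R = 5 - 1*(-4) = 5 + 4 = 9)
b(m) = 18 (b(m) = 2*9 = 18)
74/(-128) + b(-10)*235 = 74/(-128) + 18*235 = 74*(-1/128) + 4230 = -37/64 + 4230 = 270683/64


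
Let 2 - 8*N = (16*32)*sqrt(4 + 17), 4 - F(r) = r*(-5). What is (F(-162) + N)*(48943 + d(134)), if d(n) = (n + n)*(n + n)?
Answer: -389232041/4 - 7729088*sqrt(21) ≈ -1.3273e+8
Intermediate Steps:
F(r) = 4 + 5*r (F(r) = 4 - r*(-5) = 4 - (-5)*r = 4 + 5*r)
d(n) = 4*n**2 (d(n) = (2*n)*(2*n) = 4*n**2)
N = 1/4 - 64*sqrt(21) (N = 1/4 - 16*32*sqrt(4 + 17)/8 = 1/4 - 64*sqrt(21) ≈ -293.03)
(F(-162) + N)*(48943 + d(134)) = ((4 + 5*(-162)) + (1/4 - 64*sqrt(21)))*(48943 + 4*134**2) = ((4 - 810) + (1/4 - 64*sqrt(21)))*(48943 + 4*17956) = (-806 + (1/4 - 64*sqrt(21)))*(48943 + 71824) = (-3223/4 - 64*sqrt(21))*120767 = -389232041/4 - 7729088*sqrt(21)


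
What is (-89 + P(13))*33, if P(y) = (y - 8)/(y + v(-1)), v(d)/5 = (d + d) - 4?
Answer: -50094/17 ≈ -2946.7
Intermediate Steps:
v(d) = -20 + 10*d (v(d) = 5*((d + d) - 4) = 5*(2*d - 4) = 5*(-4 + 2*d) = -20 + 10*d)
P(y) = (-8 + y)/(-30 + y) (P(y) = (y - 8)/(y + (-20 + 10*(-1))) = (-8 + y)/(y + (-20 - 10)) = (-8 + y)/(y - 30) = (-8 + y)/(-30 + y))
(-89 + P(13))*33 = (-89 + (-8 + 13)/(-30 + 13))*33 = (-89 + 5/(-17))*33 = (-89 - 1/17*5)*33 = (-89 - 5/17)*33 = -1518/17*33 = -50094/17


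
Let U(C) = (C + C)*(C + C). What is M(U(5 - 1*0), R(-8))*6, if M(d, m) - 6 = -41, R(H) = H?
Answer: -210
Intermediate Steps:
U(C) = 4*C² (U(C) = (2*C)*(2*C) = 4*C²)
M(d, m) = -35 (M(d, m) = 6 - 41 = -35)
M(U(5 - 1*0), R(-8))*6 = -35*6 = -210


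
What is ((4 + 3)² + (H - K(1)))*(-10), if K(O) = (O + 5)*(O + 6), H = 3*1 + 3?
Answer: -130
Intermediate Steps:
H = 6 (H = 3 + 3 = 6)
K(O) = (5 + O)*(6 + O)
((4 + 3)² + (H - K(1)))*(-10) = ((4 + 3)² + (6 - (30 + 1² + 11*1)))*(-10) = (7² + (6 - (30 + 1 + 11)))*(-10) = (49 + (6 - 1*42))*(-10) = (49 + (6 - 42))*(-10) = (49 - 36)*(-10) = 13*(-10) = -130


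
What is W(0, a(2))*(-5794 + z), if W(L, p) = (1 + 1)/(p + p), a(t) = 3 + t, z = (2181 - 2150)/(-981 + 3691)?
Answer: -15701709/13550 ≈ -1158.8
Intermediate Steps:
z = 31/2710 ≈ 0.011439
W(L, p) = 1/p (W(L, p) = 2/((2*p)) = 2*(1/(2*p)) = 1/p)
W(0, a(2))*(-5794 + z) = (-5794 + 31/2710)/(3 + 2) = -15701709/2710/5 = (⅕)*(-15701709/2710) = -15701709/13550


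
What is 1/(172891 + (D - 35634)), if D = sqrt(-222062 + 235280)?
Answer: 137257/18839470831 - sqrt(13218)/18839470831 ≈ 7.2795e-6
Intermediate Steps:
D = sqrt(13218) ≈ 114.97
1/(172891 + (D - 35634)) = 1/(172891 + (sqrt(13218) - 35634)) = 1/(172891 + (-35634 + sqrt(13218))) = 1/(137257 + sqrt(13218))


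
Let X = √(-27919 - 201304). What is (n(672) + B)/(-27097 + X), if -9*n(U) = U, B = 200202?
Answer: -8134275527/1101714948 - 300191*I*√229223/1101714948 ≈ -7.3833 - 0.13045*I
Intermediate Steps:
X = I*√229223 (X = √(-229223) = I*√229223 ≈ 478.77*I)
n(U) = -U/9
(n(672) + B)/(-27097 + X) = (-⅑*672 + 200202)/(-27097 + I*√229223) = (-224/3 + 200202)/(-27097 + I*√229223) = 600382/(3*(-27097 + I*√229223))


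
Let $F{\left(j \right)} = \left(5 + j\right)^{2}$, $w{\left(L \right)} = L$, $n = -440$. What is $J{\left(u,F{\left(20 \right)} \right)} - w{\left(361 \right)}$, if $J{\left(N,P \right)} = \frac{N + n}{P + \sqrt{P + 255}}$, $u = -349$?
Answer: $- \frac{9412738}{25983} + \frac{1052 \sqrt{55}}{129915} \approx -362.21$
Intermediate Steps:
$J{\left(N,P \right)} = \frac{-440 + N}{P + \sqrt{255 + P}}$ ($J{\left(N,P \right)} = \frac{N - 440}{P + \sqrt{P + 255}} = \frac{-440 + N}{P + \sqrt{255 + P}}$)
$J{\left(u,F{\left(20 \right)} \right)} - w{\left(361 \right)} = \frac{-440 - 349}{\left(5 + 20\right)^{2} + \sqrt{255 + \left(5 + 20\right)^{2}}} - 361 = \frac{1}{25^{2} + \sqrt{255 + 25^{2}}} \left(-789\right) - 361 = \frac{1}{625 + \sqrt{255 + 625}} \left(-789\right) - 361 = \frac{1}{625 + \sqrt{880}} \left(-789\right) - 361 = \frac{1}{625 + 4 \sqrt{55}} \left(-789\right) - 361 = - \frac{789}{625 + 4 \sqrt{55}} - 361 = -361 - \frac{789}{625 + 4 \sqrt{55}}$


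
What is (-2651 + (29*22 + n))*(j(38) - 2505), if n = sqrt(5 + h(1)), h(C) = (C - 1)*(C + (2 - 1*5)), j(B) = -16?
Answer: 5074773 - 2521*sqrt(5) ≈ 5.0691e+6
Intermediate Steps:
h(C) = (-1 + C)*(-3 + C) (h(C) = (-1 + C)*(C + (2 - 5)) = (-1 + C)*(C - 3) = (-1 + C)*(-3 + C))
n = sqrt(5) (n = sqrt(5 + (3 + 1**2 - 4*1)) = sqrt(5 + (3 + 1 - 4)) = sqrt(5 + 0) = sqrt(5) ≈ 2.2361)
(-2651 + (29*22 + n))*(j(38) - 2505) = (-2651 + (29*22 + sqrt(5)))*(-16 - 2505) = (-2651 + (638 + sqrt(5)))*(-2521) = (-2013 + sqrt(5))*(-2521) = 5074773 - 2521*sqrt(5)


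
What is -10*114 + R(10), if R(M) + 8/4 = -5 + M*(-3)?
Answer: -1177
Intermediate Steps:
R(M) = -7 - 3*M (R(M) = -2 + (-5 + M*(-3)) = -2 + (-5 - 3*M) = -7 - 3*M)
-10*114 + R(10) = -10*114 + (-7 - 3*10) = -1140 + (-7 - 30) = -1140 - 37 = -1177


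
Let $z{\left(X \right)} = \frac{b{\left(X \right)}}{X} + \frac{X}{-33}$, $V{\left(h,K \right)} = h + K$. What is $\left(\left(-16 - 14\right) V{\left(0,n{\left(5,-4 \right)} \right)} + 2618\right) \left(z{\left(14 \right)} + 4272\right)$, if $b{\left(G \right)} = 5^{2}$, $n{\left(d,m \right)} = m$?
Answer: $\frac{2702807117}{231} \approx 1.17 \cdot 10^{7}$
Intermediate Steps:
$b{\left(G \right)} = 25$
$V{\left(h,K \right)} = K + h$
$z{\left(X \right)} = \frac{25}{X} - \frac{X}{33}$ ($z{\left(X \right)} = \frac{25}{X} + \frac{X}{-33} = \frac{25}{X} + X \left(- \frac{1}{33}\right) = \frac{25}{X} - \frac{X}{33}$)
$\left(\left(-16 - 14\right) V{\left(0,n{\left(5,-4 \right)} \right)} + 2618\right) \left(z{\left(14 \right)} + 4272\right) = \left(\left(-16 - 14\right) \left(-4 + 0\right) + 2618\right) \left(\left(\frac{25}{14} - \frac{14}{33}\right) + 4272\right) = \left(\left(-30\right) \left(-4\right) + 2618\right) \left(\left(25 \cdot \frac{1}{14} - \frac{14}{33}\right) + 4272\right) = \left(120 + 2618\right) \left(\left(\frac{25}{14} - \frac{14}{33}\right) + 4272\right) = 2738 \left(\frac{629}{462} + 4272\right) = 2738 \cdot \frac{1974293}{462} = \frac{2702807117}{231}$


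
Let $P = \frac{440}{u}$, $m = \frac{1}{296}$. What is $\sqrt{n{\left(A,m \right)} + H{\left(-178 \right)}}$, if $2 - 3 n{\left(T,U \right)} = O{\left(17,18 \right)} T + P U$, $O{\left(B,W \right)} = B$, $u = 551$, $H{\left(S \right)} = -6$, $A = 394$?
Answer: $\frac{i \sqrt{8371618171053}}{61161} \approx 47.307 i$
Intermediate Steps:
$m = \frac{1}{296} \approx 0.0033784$
$P = \frac{440}{551} \approx 0.79855$
$n{\left(T,U \right)} = \frac{2}{3} - \frac{440 U}{1653} - \frac{17 T}{3}$ ($n{\left(T,U \right)} = \frac{2}{3} - \frac{17 T + \frac{440 U}{551}}{3} = \frac{2}{3} - \left(\frac{17 T}{3} + \frac{440 U}{1653}\right) = \frac{2}{3} - \frac{440 U}{1653} - \frac{17 T}{3}$)
$\sqrt{n{\left(A,m \right)} + H{\left(-178 \right)}} = \sqrt{\left(\frac{2}{3} - \frac{55}{61161} - \frac{6698}{3}\right) - 6} = \sqrt{- \frac{136511407}{61161} - 6} = \sqrt{- \frac{136878373}{61161}} = \frac{i \sqrt{8371618171053}}{61161}$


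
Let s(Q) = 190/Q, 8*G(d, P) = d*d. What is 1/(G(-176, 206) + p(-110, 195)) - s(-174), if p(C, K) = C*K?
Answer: 1669823/1529286 ≈ 1.0919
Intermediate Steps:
G(d, P) = d²/8 (G(d, P) = (d*d)/8 = d²/8)
1/(G(-176, 206) + p(-110, 195)) - s(-174) = 1/((⅛)*(-176)² - 110*195) - 190/(-174) = 1/((⅛)*30976 - 21450) - 190*(-1)/174 = 1/(3872 - 21450) - 1*(-95/87) = 1/(-17578) + 95/87 = -1/17578 + 95/87 = 1669823/1529286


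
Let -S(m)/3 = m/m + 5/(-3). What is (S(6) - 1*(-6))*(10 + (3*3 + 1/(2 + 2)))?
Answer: 154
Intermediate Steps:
S(m) = 2 (S(m) = -3*(m/m + 5/(-3)) = -3*(1 + 5*(-1/3)) = -3*(1 - 5/3) = -3*(-2/3) = 2)
(S(6) - 1*(-6))*(10 + (3*3 + 1/(2 + 2))) = (2 - 1*(-6))*(10 + (3*3 + 1/(2 + 2))) = (2 + 6)*(10 + (9 + 1/4)) = 8*(10 + (9 + 1/4)) = 8*(10 + 37/4) = 8*(77/4) = 154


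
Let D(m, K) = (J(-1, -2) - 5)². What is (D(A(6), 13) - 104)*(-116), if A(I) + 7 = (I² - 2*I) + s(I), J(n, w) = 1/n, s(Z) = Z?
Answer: 7888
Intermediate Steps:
A(I) = -7 + I² - I (A(I) = -7 + ((I² - 2*I) + I) = -7 + (I² - I) = -7 + I² - I)
D(m, K) = 36 (D(m, K) = (1/(-1) - 5)² = (-1 - 5)² = (-6)² = 36)
(D(A(6), 13) - 104)*(-116) = (36 - 104)*(-116) = -68*(-116) = 7888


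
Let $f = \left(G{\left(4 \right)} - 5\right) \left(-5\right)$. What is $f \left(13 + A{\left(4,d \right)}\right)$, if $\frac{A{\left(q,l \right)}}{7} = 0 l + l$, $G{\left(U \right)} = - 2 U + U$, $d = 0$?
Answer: $585$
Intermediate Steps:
$G{\left(U \right)} = - U$
$f = 45$ ($f = \left(\left(-1\right) 4 - 5\right) \left(-5\right) = \left(-4 - 5\right) \left(-5\right) = \left(-9\right) \left(-5\right) = 45$)
$A{\left(q,l \right)} = 7 l$ ($A{\left(q,l \right)} = 7 \left(0 l + l\right) = 7 \left(0 + l\right) = 7 l$)
$f \left(13 + A{\left(4,d \right)}\right) = 45 \left(13 + 7 \cdot 0\right) = 45 \left(13 + 0\right) = 45 \cdot 13 = 585$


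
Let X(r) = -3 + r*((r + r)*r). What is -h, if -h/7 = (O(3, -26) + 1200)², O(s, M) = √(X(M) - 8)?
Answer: 9833859 + 50400*I*√3907 ≈ 9.8339e+6 + 3.1503e+6*I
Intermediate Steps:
X(r) = -3 + 2*r³ (X(r) = -3 + r*((2*r)*r) = -3 + r*(2*r²) = -3 + 2*r³)
O(s, M) = √(-11 + 2*M³) (O(s, M) = √((-3 + 2*M³) - 8) = √(-11 + 2*M³))
h = -7*(1200 + 3*I*√3907)² (h = -7*(√(-11 + 2*(-26)³) + 1200)² = -7*(√(-11 + 2*(-17576)) + 1200)² = -7*(√(-11 - 35152) + 1200)² = -7*(√(-35163) + 1200)² = -7*(3*I*√3907 + 1200)² = -7*(1200 + 3*I*√3907)² ≈ -9.8339e+6 - 3.1503e+6*I)
-h = -(-9833859 - 50400*I*√3907) = 9833859 + 50400*I*√3907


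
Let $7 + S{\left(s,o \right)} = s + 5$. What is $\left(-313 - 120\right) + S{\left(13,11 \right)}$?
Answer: $-422$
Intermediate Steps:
$S{\left(s,o \right)} = -2 + s$ ($S{\left(s,o \right)} = -7 + \left(s + 5\right) = -7 + \left(5 + s\right) = -2 + s$)
$\left(-313 - 120\right) + S{\left(13,11 \right)} = \left(-313 - 120\right) + \left(-2 + 13\right) = -433 + 11 = -422$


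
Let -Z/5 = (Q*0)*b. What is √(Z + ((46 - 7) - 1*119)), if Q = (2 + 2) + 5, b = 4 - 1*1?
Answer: 4*I*√5 ≈ 8.9443*I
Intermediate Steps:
b = 3 (b = 4 - 1 = 3)
Q = 9 (Q = 4 + 5 = 9)
Z = 0 (Z = -5*9*0*3 = -0*3 = -5*0 = 0)
√(Z + ((46 - 7) - 1*119)) = √(0 + ((46 - 7) - 1*119)) = √(0 + (39 - 119)) = √(0 - 80) = √(-80) = 4*I*√5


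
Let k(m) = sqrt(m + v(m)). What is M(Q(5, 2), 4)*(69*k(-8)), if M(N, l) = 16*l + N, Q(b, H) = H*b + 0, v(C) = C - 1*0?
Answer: 20424*I ≈ 20424.0*I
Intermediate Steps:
v(C) = C (v(C) = C + 0 = C)
Q(b, H) = H*b
k(m) = sqrt(2)*sqrt(m) (k(m) = sqrt(m + m) = sqrt(2*m) = sqrt(2)*sqrt(m))
M(N, l) = N + 16*l
M(Q(5, 2), 4)*(69*k(-8)) = (2*5 + 16*4)*(69*(sqrt(2)*sqrt(-8))) = (10 + 64)*(69*(sqrt(2)*(2*I*sqrt(2)))) = 74*(69*(4*I)) = 74*(276*I) = 20424*I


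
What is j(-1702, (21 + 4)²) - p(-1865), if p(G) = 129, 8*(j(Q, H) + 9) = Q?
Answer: -1403/4 ≈ -350.75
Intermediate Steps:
j(Q, H) = -9 + Q/8
j(-1702, (21 + 4)²) - p(-1865) = (-9 + (⅛)*(-1702)) - 1*129 = (-9 - 851/4) - 129 = -887/4 - 129 = -1403/4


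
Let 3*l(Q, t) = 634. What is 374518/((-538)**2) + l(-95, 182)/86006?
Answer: 24203973205/18670440498 ≈ 1.2964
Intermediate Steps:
l(Q, t) = 634/3 (l(Q, t) = (1/3)*634 = 634/3)
374518/((-538)**2) + l(-95, 182)/86006 = 374518/((-538)**2) + (634/3)/86006 = 374518/289444 + (634/3)*(1/86006) = 374518*(1/289444) + 317/129009 = 187259/144722 + 317/129009 = 24203973205/18670440498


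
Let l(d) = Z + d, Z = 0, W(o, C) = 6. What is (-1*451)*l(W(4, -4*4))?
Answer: -2706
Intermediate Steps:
l(d) = d (l(d) = 0 + d = d)
(-1*451)*l(W(4, -4*4)) = -1*451*6 = -451*6 = -2706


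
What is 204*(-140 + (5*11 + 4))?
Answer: -16524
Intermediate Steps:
204*(-140 + (5*11 + 4)) = 204*(-140 + (55 + 4)) = 204*(-140 + 59) = 204*(-81) = -16524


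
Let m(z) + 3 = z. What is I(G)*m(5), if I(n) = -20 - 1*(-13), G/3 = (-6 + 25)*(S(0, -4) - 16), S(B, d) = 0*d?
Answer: -14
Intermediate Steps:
m(z) = -3 + z
S(B, d) = 0
G = -912 (G = 3*((-6 + 25)*(0 - 16)) = 3*(19*(-16)) = 3*(-304) = -912)
I(n) = -7 (I(n) = -20 + 13 = -7)
I(G)*m(5) = -7*(-3 + 5) = -7*2 = -14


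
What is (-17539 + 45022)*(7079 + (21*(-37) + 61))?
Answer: 174874329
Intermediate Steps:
(-17539 + 45022)*(7079 + (21*(-37) + 61)) = 27483*(7079 + (-777 + 61)) = 27483*(7079 - 716) = 27483*6363 = 174874329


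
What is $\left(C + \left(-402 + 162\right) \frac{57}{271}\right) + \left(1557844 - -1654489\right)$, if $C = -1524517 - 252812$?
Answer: $\frac{388872404}{271} \approx 1.435 \cdot 10^{6}$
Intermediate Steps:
$C = -1777329$ ($C = -1524517 - 252812 = -1777329$)
$\left(C + \left(-402 + 162\right) \frac{57}{271}\right) + \left(1557844 - -1654489\right) = \left(-1777329 + \left(-402 + 162\right) \frac{57}{271}\right) + \left(1557844 - -1654489\right) = \left(-1777329 - 240 \cdot 57 \cdot \frac{1}{271}\right) + \left(1557844 + 1654489\right) = \left(-1777329 - \frac{13680}{271}\right) + 3212333 = - \frac{481669839}{271} + 3212333 = \frac{388872404}{271}$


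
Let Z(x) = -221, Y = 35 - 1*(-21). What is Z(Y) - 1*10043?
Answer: -10264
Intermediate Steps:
Y = 56 (Y = 35 + 21 = 56)
Z(Y) - 1*10043 = -221 - 1*10043 = -221 - 10043 = -10264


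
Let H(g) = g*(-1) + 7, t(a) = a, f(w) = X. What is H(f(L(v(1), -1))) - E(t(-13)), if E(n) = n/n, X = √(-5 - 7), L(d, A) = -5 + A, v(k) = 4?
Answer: 6 - 2*I*√3 ≈ 6.0 - 3.4641*I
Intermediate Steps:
X = 2*I*√3 (X = √(-12) = 2*I*√3 ≈ 3.4641*I)
f(w) = 2*I*√3
H(g) = 7 - g (H(g) = -g + 7 = 7 - g)
E(n) = 1
H(f(L(v(1), -1))) - E(t(-13)) = (7 - 2*I*√3) - 1*1 = (7 - 2*I*√3) - 1 = 6 - 2*I*√3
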